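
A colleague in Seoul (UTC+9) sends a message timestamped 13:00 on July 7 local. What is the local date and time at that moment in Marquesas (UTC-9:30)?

18:30 on Jul 6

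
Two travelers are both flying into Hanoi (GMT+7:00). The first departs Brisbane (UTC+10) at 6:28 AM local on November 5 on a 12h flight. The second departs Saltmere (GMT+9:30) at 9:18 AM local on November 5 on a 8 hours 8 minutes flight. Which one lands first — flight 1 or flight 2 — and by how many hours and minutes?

Flight 1 in UTC: 6:28 AM − 10:00 = 8:28 PM on Nov 4.
+12 hours → arrive 8:28 AM UTC on Nov 5.
Flight 2 in UTC: 9:18 AM − 9:30 = 11:48 PM on Nov 4.
+8 hours and 8 minutes → arrive 7:56 AM UTC on Nov 5.
Flight 2 lands earlier by 32 minutes.

the second, by 32 minutes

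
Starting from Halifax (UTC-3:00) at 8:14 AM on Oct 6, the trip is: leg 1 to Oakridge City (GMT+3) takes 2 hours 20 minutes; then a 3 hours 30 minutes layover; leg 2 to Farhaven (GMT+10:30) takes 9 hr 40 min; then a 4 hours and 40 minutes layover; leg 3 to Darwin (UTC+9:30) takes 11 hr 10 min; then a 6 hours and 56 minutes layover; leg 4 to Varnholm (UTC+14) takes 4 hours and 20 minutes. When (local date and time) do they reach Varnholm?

7:50 PM on October 8

Convert departure to UTC: 8:14 AM + 3:00 = 11:14 AM UTC on Oct 6.
Add 2 hours and 20 minutes leg 1 → 1:34 PM UTC.
Add 3 hours 30 minutes layover in Oakridge City → 5:04 PM UTC.
Add 9 hours 40 minutes leg 2 → 2:44 AM UTC (Oct 7).
Add 4 hours and 40 minutes layover in Farhaven → 7:24 AM UTC.
Add 11 hours and 10 minutes leg 3 → 6:34 PM UTC.
Add 6 hours 56 minutes layover in Darwin → 1:30 AM UTC (Oct 8).
Add 4 hours and 20 minutes leg 4 → 5:50 AM UTC.
Varnholm is UTC+14:00, so local arrival = 5:50 AM + 14:00 = 7:50 PM on Oct 8.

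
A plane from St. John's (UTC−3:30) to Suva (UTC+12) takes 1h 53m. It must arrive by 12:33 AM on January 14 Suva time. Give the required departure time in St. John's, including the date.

Target arrival in UTC: 12:33 AM − 12:00 = 12:33 PM on Jan 13.
Subtract 1 hour and 53 minutes → departure 10:40 AM UTC on Jan 13.
St. John's is UTC−3:30: 10:40 AM − 3:30 = 7:10 AM on Jan 13.

7:10 AM on January 13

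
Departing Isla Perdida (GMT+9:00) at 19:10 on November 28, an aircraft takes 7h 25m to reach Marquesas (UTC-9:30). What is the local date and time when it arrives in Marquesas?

08:05 on Nov 28

Marquesas is 18:30 behind Isla Perdida.
After 7 hours and 25 minutes it is 02:35 (Nov 29) in Isla Perdida.
Shift by the zone difference: 02:35 − 18:30 = 08:05 on Nov 28 in Marquesas.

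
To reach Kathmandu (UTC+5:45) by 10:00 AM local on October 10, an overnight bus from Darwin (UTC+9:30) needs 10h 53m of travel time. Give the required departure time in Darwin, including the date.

Target arrival in UTC: 10:00 AM − 5:45 = 4:15 AM on Oct 10.
Subtract 10 hours and 53 minutes → departure 5:22 PM UTC on Oct 9.
Darwin is UTC+9:30: 5:22 PM + 9:30 = 2:52 AM on Oct 10.

2:52 AM on Oct 10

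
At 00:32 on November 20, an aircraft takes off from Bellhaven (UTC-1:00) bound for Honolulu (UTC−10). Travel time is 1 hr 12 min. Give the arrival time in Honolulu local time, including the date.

Honolulu is 9:00 behind Bellhaven.
After 1 hour and 12 minutes it is 01:44 in Bellhaven.
Shift by the zone difference: 01:44 − 9:00 = 16:44 on Nov 19 in Honolulu.

16:44 on November 19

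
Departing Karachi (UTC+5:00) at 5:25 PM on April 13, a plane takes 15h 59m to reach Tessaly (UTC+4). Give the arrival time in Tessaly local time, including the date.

8:24 AM on Apr 14

Convert departure to UTC: 5:25 PM − 5:00 = 12:25 PM UTC on Apr 13.
Add 15 hours and 59 minutes travel time → 4:24 AM UTC (Apr 14).
Tessaly is UTC+4:00, so local arrival = 4:24 AM + 4:00 = 8:24 AM on Apr 14.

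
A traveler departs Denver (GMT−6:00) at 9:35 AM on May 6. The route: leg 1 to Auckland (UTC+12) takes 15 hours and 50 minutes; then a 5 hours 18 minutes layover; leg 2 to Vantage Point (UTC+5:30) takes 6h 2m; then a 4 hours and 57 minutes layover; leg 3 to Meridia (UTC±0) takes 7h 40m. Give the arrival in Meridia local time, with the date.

7:22 AM on May 8

Convert departure to UTC: 9:35 AM + 6:00 = 3:35 PM UTC on May 6.
Add 15 hours 50 minutes leg 1 → 7:25 AM UTC (May 7).
Add 5 hours and 18 minutes layover in Auckland → 12:43 PM UTC.
Add 6 hours 2 minutes leg 2 → 6:45 PM UTC.
Add 4 hours and 57 minutes layover in Vantage Point → 11:42 PM UTC.
Add 7 hours and 40 minutes leg 3 → 7:22 AM UTC (May 8).
Meridia is UTC+0, so local arrival is the same: 7:22 AM on May 8.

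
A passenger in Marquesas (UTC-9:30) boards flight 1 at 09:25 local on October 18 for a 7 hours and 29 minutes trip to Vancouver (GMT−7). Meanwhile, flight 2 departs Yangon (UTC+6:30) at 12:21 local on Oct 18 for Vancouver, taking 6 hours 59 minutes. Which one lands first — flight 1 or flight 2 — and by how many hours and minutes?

the second, by 13 hours 34 minutes

Flight 1 in UTC: 09:25 + 9:30 = 18:55 on Oct 18.
+7 hours and 29 minutes → arrive 02:24 UTC on Oct 19.
Flight 2 in UTC: 12:21 − 6:30 = 05:51 on Oct 18.
+6 hours and 59 minutes → arrive 12:50 UTC on Oct 18.
Flight 2 lands earlier by 13 hours 34 minutes.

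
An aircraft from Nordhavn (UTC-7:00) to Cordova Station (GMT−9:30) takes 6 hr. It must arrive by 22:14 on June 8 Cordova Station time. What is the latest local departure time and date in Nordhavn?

Target arrival in UTC: 22:14 + 9:30 = 07:44 on Jun 9.
Subtract 6 hours → departure 01:44 UTC on Jun 9.
Nordhavn is UTC−7:00: 01:44 − 7:00 = 18:44 on Jun 8.

18:44 on Jun 8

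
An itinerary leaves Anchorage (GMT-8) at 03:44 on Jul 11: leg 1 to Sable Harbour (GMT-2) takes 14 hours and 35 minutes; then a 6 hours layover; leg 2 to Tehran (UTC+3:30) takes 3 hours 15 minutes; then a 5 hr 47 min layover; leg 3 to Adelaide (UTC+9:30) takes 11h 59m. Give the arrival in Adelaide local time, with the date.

14:50 on July 13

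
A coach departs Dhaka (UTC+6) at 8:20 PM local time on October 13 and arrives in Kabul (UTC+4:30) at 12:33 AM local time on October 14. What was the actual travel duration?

5 hours 43 minutes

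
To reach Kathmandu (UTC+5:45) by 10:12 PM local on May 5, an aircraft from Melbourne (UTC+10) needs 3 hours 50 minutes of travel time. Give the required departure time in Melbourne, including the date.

10:37 PM on May 5

Target arrival in UTC: 10:12 PM − 5:45 = 4:27 PM on May 5.
Subtract 3 hours and 50 minutes → departure 12:37 PM UTC on May 5.
Melbourne is UTC+10:00: 12:37 PM + 10:00 = 10:37 PM on May 5.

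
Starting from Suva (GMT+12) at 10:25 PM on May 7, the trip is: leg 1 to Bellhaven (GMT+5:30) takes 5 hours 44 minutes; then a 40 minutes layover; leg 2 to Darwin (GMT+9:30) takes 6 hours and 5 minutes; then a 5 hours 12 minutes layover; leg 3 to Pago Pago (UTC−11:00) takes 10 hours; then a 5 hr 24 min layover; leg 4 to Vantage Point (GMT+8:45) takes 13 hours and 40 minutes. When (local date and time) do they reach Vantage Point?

Convert departure to UTC: 10:25 PM − 12:00 = 10:25 AM UTC on May 7.
Add 5 hours and 44 minutes leg 1 → 4:09 PM UTC.
Add 40 minutes layover in Bellhaven → 4:49 PM UTC.
Add 6 hours 5 minutes leg 2 → 10:54 PM UTC.
Add 5 hours 12 minutes layover in Darwin → 4:06 AM UTC (May 8).
Add 10 hours leg 3 → 2:06 PM UTC.
Add 5 hours 24 minutes layover in Pago Pago → 7:30 PM UTC.
Add 13 hours and 40 minutes leg 4 → 9:10 AM UTC (May 9).
Vantage Point is UTC+8:45, so local arrival = 9:10 AM + 8:45 = 5:55 PM on May 9.

5:55 PM on May 9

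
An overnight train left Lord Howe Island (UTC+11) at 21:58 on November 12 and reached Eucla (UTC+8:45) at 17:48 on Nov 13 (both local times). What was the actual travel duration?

Departure in UTC: 21:58 − 11:00 = 10:58 on Nov 12.
Arrival in UTC: 17:48 − 8:45 = 09:03 on Nov 13.
Elapsed = 09:03 − 10:58 (+1 day) = 22 hours 5 minutes.

22 hours 5 minutes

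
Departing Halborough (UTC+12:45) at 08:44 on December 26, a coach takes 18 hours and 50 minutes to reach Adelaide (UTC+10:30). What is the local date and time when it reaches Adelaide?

Adelaide is 2:15 behind Halborough.
After 18 hours and 50 minutes it is 03:34 (Dec 27) in Halborough.
Shift by the zone difference: 03:34 − 2:15 = 01:19 on Dec 27 in Adelaide.

01:19 on December 27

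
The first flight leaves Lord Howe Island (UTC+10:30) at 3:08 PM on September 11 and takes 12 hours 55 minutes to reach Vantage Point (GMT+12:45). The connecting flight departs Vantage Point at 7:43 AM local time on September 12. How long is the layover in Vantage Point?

1 hour 25 minutes

Convert departure to UTC: 3:08 PM − 10:30 = 4:38 AM UTC on Sep 11.
Add 12 hours 55 minutes flight time → 5:33 PM UTC.
Vantage Point is UTC+12:45, so local arrival = 5:33 PM + 12:45 = 6:18 AM on Sep 12.
Layover = 7:43 AM − 6:18 AM = 1 hour 25 minutes.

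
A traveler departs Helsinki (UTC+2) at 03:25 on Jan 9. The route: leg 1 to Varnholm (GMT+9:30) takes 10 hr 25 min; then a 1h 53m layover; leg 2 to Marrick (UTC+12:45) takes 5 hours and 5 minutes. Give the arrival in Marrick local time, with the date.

07:33 on Jan 10

Convert departure to UTC: 03:25 − 2:00 = 01:25 UTC on Jan 9.
Add 10 hours 25 minutes leg 1 → 11:50 UTC.
Add 1 hour and 53 minutes layover in Varnholm → 13:43 UTC.
Add 5 hours and 5 minutes leg 2 → 18:48 UTC.
Marrick is UTC+12:45, so local arrival = 18:48 + 12:45 = 07:33 on Jan 10.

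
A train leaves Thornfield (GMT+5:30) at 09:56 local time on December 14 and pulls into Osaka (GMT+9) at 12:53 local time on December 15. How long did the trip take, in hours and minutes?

23 hours 27 minutes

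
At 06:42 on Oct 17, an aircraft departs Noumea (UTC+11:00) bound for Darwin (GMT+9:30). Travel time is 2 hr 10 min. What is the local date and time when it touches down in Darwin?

07:22 on October 17

Convert departure to UTC: 06:42 − 11:00 = 19:42 UTC on Oct 16.
Add 2 hours and 10 minutes travel time → 21:52 UTC.
Darwin is UTC+9:30, so local arrival = 21:52 + 9:30 = 07:22 on Oct 17.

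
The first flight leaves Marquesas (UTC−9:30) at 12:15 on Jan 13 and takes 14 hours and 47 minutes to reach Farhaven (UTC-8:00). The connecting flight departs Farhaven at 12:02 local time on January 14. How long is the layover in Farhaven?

7 hours 30 minutes

Convert departure to UTC: 12:15 + 9:30 = 21:45 UTC on Jan 13.
Add 14 hours 47 minutes flight time → 12:32 UTC (Jan 14).
Farhaven is UTC−8:00, so local arrival = 12:32 − 8:00 = 04:32 on Jan 14.
Layover = 12:02 − 04:32 = 7 hours 30 minutes.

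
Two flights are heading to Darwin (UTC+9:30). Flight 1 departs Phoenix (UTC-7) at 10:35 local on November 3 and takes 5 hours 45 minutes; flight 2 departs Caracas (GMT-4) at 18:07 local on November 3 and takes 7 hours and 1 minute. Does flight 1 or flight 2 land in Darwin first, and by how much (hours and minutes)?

Flight 1 in UTC: 10:35 + 7:00 = 17:35 on Nov 3.
+5 hours and 45 minutes → arrive 23:20 UTC on Nov 3.
Flight 2 in UTC: 18:07 + 4:00 = 22:07 on Nov 3.
+7 hours and 1 minute → arrive 05:08 UTC on Nov 4.
Flight 1 lands earlier by 5 hours 48 minutes.

the first, by 5 hours 48 minutes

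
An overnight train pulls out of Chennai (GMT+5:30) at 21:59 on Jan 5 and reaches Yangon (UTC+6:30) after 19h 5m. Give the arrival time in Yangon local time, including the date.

18:04 on January 6

Yangon is 1:00 ahead of Chennai.
After 19 hours and 5 minutes it is 17:04 (Jan 6) in Chennai.
Shift by the zone difference: 17:04 + 1:00 = 18:04 on Jan 6 in Yangon.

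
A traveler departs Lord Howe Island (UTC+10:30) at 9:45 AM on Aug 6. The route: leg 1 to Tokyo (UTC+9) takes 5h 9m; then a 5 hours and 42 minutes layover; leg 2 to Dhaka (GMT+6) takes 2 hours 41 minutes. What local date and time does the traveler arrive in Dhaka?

Convert departure to UTC: 9:45 AM − 10:30 = 11:15 PM UTC on Aug 5.
Add 5 hours 9 minutes leg 1 → 4:24 AM UTC (Aug 6).
Add 5 hours 42 minutes layover in Tokyo → 10:06 AM UTC.
Add 2 hours 41 minutes leg 2 → 12:47 PM UTC.
Dhaka is UTC+6:00, so local arrival = 12:47 PM + 6:00 = 6:47 PM on Aug 6.

6:47 PM on Aug 6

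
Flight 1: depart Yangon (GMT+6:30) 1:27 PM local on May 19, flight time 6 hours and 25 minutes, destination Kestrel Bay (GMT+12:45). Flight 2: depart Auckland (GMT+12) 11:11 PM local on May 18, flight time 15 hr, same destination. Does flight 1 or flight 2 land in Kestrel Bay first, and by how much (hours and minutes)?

the second, by 11 hours 11 minutes

Flight 1 in UTC: 1:27 PM − 6:30 = 6:57 AM on May 19.
+6 hours 25 minutes → arrive 1:22 PM UTC on May 19.
Flight 2 in UTC: 11:11 PM − 12:00 = 11:11 AM on May 18.
+15 hours → arrive 2:11 AM UTC on May 19.
Flight 2 lands earlier by 11 hours 11 minutes.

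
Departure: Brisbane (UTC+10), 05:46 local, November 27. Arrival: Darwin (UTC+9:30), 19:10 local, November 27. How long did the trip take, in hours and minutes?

Departure in UTC: 05:46 − 10:00 = 19:46 on Nov 26.
Arrival in UTC: 19:10 − 9:30 = 09:40 on Nov 27.
Elapsed = 09:40 − 19:46 (+1 day) = 13 hours 54 minutes.

13 hours 54 minutes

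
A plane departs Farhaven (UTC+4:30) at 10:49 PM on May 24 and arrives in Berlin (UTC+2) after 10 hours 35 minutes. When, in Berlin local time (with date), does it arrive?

Convert departure to UTC: 10:49 PM − 4:30 = 6:19 PM UTC on May 24.
Add 10 hours and 35 minutes travel time → 4:54 AM UTC (May 25).
Berlin is UTC+2:00, so local arrival = 4:54 AM + 2:00 = 6:54 AM on May 25.

6:54 AM on May 25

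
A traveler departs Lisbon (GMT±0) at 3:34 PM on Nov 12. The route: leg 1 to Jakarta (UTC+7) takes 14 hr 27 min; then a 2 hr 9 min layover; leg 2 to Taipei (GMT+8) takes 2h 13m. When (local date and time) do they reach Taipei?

Lisbon is at UTC+0, so departure is already 3:34 PM UTC on Nov 12.
Add 14 hours and 27 minutes leg 1 → 6:01 AM UTC (Nov 13).
Add 2 hours 9 minutes layover in Jakarta → 8:10 AM UTC.
Add 2 hours 13 minutes leg 2 → 10:23 AM UTC.
Taipei is UTC+8:00, so local arrival = 10:23 AM + 8:00 = 6:23 PM on Nov 13.

6:23 PM on Nov 13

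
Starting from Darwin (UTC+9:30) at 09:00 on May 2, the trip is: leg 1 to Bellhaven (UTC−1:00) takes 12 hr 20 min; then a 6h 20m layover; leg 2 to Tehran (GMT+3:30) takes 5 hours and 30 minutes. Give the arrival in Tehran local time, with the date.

03:10 on May 3

Convert departure to UTC: 09:00 − 9:30 = 23:30 UTC on May 1.
Add 12 hours 20 minutes leg 1 → 11:50 UTC (May 2).
Add 6 hours 20 minutes layover in Bellhaven → 18:10 UTC.
Add 5 hours 30 minutes leg 2 → 23:40 UTC.
Tehran is UTC+3:30, so local arrival = 23:40 + 3:30 = 03:10 on May 3.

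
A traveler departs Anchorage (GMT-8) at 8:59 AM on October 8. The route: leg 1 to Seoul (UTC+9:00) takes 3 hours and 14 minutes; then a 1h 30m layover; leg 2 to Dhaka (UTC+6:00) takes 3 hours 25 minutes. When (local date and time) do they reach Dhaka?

Convert departure to UTC: 8:59 AM + 8:00 = 4:59 PM UTC on Oct 8.
Add 3 hours 14 minutes leg 1 → 8:13 PM UTC.
Add 1 hour 30 minutes layover in Seoul → 9:43 PM UTC.
Add 3 hours and 25 minutes leg 2 → 1:08 AM UTC (Oct 9).
Dhaka is UTC+6:00, so local arrival = 1:08 AM + 6:00 = 7:08 AM on Oct 9.

7:08 AM on October 9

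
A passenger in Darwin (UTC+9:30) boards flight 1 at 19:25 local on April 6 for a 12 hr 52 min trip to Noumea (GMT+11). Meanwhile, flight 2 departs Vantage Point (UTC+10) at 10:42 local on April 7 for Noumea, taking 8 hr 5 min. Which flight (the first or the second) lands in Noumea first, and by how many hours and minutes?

the first, by 10 hours

Flight 1 in UTC: 19:25 − 9:30 = 09:55 on Apr 6.
+12 hours 52 minutes → arrive 22:47 UTC on Apr 6.
Flight 2 in UTC: 10:42 − 10:00 = 00:42 on Apr 7.
+8 hours and 5 minutes → arrive 08:47 UTC on Apr 7.
Flight 1 lands earlier by 10 hours.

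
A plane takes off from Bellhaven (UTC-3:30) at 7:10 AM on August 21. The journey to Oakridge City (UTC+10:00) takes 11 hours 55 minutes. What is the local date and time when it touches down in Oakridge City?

Convert departure to UTC: 7:10 AM + 3:30 = 10:40 AM UTC on Aug 21.
Add 11 hours 55 minutes travel time → 10:35 PM UTC.
Oakridge City is UTC+10:00, so local arrival = 10:35 PM + 10:00 = 8:35 AM on Aug 22.

8:35 AM on August 22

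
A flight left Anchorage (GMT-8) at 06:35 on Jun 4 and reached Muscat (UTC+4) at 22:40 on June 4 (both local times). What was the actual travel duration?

4 hours 5 minutes

Departure in UTC: 06:35 + 8:00 = 14:35 on Jun 4.
Arrival in UTC: 22:40 − 4:00 = 18:40 on Jun 4.
Elapsed = 18:40 − 14:35 = 4 hours 5 minutes.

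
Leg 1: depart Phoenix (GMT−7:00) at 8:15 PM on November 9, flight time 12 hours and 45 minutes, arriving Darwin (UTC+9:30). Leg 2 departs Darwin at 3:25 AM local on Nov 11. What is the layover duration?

Convert departure to UTC: 8:15 PM + 7:00 = 3:15 AM UTC on Nov 10.
Add 12 hours 45 minutes flight time → 4:00 PM UTC.
Darwin is UTC+9:30, so local arrival = 4:00 PM + 9:30 = 1:30 AM on Nov 11.
Layover = 3:25 AM − 1:30 AM = 1 hour 55 minutes.

1 hour 55 minutes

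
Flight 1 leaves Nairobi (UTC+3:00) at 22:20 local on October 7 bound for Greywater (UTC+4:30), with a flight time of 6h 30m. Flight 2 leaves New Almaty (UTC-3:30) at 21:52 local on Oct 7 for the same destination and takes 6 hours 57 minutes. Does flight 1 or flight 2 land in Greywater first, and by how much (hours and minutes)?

the first, by 6 hours 29 minutes

Flight 1 in UTC: 22:20 − 3:00 = 19:20 on Oct 7.
+6 hours 30 minutes → arrive 01:50 UTC on Oct 8.
Flight 2 in UTC: 21:52 + 3:30 = 01:22 on Oct 8.
+6 hours 57 minutes → arrive 08:19 UTC on Oct 8.
Flight 1 lands earlier by 6 hours 29 minutes.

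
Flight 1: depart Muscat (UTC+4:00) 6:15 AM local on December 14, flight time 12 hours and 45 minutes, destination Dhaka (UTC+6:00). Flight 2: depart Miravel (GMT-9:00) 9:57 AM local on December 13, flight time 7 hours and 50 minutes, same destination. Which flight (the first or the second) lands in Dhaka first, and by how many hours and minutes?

the second, by 12 hours 13 minutes

Flight 1 in UTC: 6:15 AM − 4:00 = 2:15 AM on Dec 14.
+12 hours 45 minutes → arrive 3:00 PM UTC on Dec 14.
Flight 2 in UTC: 9:57 AM + 9:00 = 6:57 PM on Dec 13.
+7 hours 50 minutes → arrive 2:47 AM UTC on Dec 14.
Flight 2 lands earlier by 12 hours 13 minutes.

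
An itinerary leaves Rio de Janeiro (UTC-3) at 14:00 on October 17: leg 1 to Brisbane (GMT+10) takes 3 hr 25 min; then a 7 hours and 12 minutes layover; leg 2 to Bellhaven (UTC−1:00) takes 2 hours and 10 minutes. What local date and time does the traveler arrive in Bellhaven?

Convert departure to UTC: 14:00 + 3:00 = 17:00 UTC on Oct 17.
Add 3 hours and 25 minutes leg 1 → 20:25 UTC.
Add 7 hours 12 minutes layover in Brisbane → 03:37 UTC (Oct 18).
Add 2 hours and 10 minutes leg 2 → 05:47 UTC.
Bellhaven is UTC−1:00, so local arrival = 05:47 − 1:00 = 04:47 on Oct 18.

04:47 on October 18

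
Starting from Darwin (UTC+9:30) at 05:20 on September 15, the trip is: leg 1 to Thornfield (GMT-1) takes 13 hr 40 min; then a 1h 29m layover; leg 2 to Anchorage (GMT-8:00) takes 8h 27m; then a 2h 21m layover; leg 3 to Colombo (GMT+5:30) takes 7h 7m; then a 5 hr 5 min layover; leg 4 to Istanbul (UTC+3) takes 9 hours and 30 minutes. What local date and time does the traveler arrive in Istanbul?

Convert departure to UTC: 05:20 − 9:30 = 19:50 UTC on Sep 14.
Add 13 hours and 40 minutes leg 1 → 09:30 UTC (Sep 15).
Add 1 hour and 29 minutes layover in Thornfield → 10:59 UTC.
Add 8 hours and 27 minutes leg 2 → 19:26 UTC.
Add 2 hours and 21 minutes layover in Anchorage → 21:47 UTC.
Add 7 hours and 7 minutes leg 3 → 04:54 UTC (Sep 16).
Add 5 hours 5 minutes layover in Colombo → 09:59 UTC.
Add 9 hours 30 minutes leg 4 → 19:29 UTC.
Istanbul is UTC+3:00, so local arrival = 19:29 + 3:00 = 22:29 on Sep 16.

22:29 on Sep 16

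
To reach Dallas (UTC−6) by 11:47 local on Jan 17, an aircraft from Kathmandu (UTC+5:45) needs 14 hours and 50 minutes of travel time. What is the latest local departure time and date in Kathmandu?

Target arrival in UTC: 11:47 + 6:00 = 17:47 on Jan 17.
Subtract 14 hours and 50 minutes → departure 02:57 UTC on Jan 17.
Kathmandu is UTC+5:45: 02:57 + 5:45 = 08:42 on Jan 17.

08:42 on January 17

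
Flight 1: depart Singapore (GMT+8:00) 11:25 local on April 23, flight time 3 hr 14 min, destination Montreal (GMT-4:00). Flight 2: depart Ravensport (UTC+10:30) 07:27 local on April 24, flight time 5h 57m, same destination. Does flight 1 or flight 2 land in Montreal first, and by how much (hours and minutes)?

Flight 1 in UTC: 11:25 − 8:00 = 03:25 on Apr 23.
+3 hours and 14 minutes → arrive 06:39 UTC on Apr 23.
Flight 2 in UTC: 07:27 − 10:30 = 20:57 on Apr 23.
+5 hours 57 minutes → arrive 02:54 UTC on Apr 24.
Flight 1 lands earlier by 20 hours 15 minutes.

the first, by 20 hours 15 minutes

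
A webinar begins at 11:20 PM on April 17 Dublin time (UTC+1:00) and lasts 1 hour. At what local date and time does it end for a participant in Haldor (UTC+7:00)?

6:20 AM on April 18

Haldor is 6:00 ahead of Dublin.
After 1 hour it is 12:20 AM (Apr 18) in Dublin.
Shift by the zone difference: 12:20 AM + 6:00 = 6:20 AM on Apr 18 in Haldor.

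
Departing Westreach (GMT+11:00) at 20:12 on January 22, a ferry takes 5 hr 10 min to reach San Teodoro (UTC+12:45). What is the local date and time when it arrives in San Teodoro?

Convert departure to UTC: 20:12 − 11:00 = 09:12 UTC on Jan 22.
Add 5 hours and 10 minutes travel time → 14:22 UTC.
San Teodoro is UTC+12:45, so local arrival = 14:22 + 12:45 = 03:07 on Jan 23.

03:07 on January 23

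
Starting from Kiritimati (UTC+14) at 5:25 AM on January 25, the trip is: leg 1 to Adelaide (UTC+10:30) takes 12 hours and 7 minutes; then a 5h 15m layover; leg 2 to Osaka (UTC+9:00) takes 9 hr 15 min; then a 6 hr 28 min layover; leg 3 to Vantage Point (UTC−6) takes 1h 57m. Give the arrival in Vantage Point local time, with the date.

8:27 PM on January 25

Convert departure to UTC: 5:25 AM − 14:00 = 3:25 PM UTC on Jan 24.
Add 12 hours and 7 minutes leg 1 → 3:32 AM UTC (Jan 25).
Add 5 hours 15 minutes layover in Adelaide → 8:47 AM UTC.
Add 9 hours 15 minutes leg 2 → 6:02 PM UTC.
Add 6 hours and 28 minutes layover in Osaka → 12:30 AM UTC (Jan 26).
Add 1 hour and 57 minutes leg 3 → 2:27 AM UTC.
Vantage Point is UTC−6:00, so local arrival = 2:27 AM − 6:00 = 8:27 PM on Jan 25.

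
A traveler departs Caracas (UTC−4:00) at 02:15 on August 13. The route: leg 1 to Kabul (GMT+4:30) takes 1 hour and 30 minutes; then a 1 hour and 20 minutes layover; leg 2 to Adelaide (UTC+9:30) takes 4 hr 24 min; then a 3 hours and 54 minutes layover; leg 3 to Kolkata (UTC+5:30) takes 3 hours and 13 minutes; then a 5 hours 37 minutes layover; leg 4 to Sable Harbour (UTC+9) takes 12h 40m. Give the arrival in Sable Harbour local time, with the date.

23:53 on August 14

Convert departure to UTC: 02:15 + 4:00 = 06:15 UTC on Aug 13.
Add 1 hour 30 minutes leg 1 → 07:45 UTC.
Add 1 hour and 20 minutes layover in Kabul → 09:05 UTC.
Add 4 hours and 24 minutes leg 2 → 13:29 UTC.
Add 3 hours and 54 minutes layover in Adelaide → 17:23 UTC.
Add 3 hours and 13 minutes leg 3 → 20:36 UTC.
Add 5 hours 37 minutes layover in Kolkata → 02:13 UTC (Aug 14).
Add 12 hours 40 minutes leg 4 → 14:53 UTC.
Sable Harbour is UTC+9:00, so local arrival = 14:53 + 9:00 = 23:53 on Aug 14.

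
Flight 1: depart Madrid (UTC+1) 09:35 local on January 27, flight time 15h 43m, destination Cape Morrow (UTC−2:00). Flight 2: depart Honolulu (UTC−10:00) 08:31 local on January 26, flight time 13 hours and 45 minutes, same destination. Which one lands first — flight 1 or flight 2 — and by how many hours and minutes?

the second, by 16 hours 2 minutes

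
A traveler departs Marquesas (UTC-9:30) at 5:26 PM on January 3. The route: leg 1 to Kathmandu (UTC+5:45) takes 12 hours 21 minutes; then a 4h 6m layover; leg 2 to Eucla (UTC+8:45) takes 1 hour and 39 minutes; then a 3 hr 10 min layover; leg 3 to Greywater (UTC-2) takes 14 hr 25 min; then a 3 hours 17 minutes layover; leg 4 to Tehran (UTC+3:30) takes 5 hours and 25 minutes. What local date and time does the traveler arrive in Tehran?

2:49 AM on January 6

Convert departure to UTC: 5:26 PM + 9:30 = 2:56 AM UTC on Jan 4.
Add 12 hours 21 minutes leg 1 → 3:17 PM UTC.
Add 4 hours and 6 minutes layover in Kathmandu → 7:23 PM UTC.
Add 1 hour 39 minutes leg 2 → 9:02 PM UTC.
Add 3 hours 10 minutes layover in Eucla → 12:12 AM UTC (Jan 5).
Add 14 hours and 25 minutes leg 3 → 2:37 PM UTC.
Add 3 hours and 17 minutes layover in Greywater → 5:54 PM UTC.
Add 5 hours 25 minutes leg 4 → 11:19 PM UTC.
Tehran is UTC+3:30, so local arrival = 11:19 PM + 3:30 = 2:49 AM on Jan 6.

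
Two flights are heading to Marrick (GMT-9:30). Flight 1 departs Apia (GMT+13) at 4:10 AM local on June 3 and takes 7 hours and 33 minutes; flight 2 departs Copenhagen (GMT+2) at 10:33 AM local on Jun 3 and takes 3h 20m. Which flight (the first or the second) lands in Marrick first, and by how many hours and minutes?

the first, by 13 hours 10 minutes

Flight 1 in UTC: 4:10 AM − 13:00 = 3:10 PM on Jun 2.
+7 hours and 33 minutes → arrive 10:43 PM UTC on Jun 2.
Flight 2 in UTC: 10:33 AM − 2:00 = 8:33 AM on Jun 3.
+3 hours and 20 minutes → arrive 11:53 AM UTC on Jun 3.
Flight 1 lands earlier by 13 hours 10 minutes.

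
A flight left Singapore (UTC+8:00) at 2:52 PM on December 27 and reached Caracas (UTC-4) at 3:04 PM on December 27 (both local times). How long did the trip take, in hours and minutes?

Departure in UTC: 2:52 PM − 8:00 = 6:52 AM on Dec 27.
Arrival in UTC: 3:04 PM + 4:00 = 7:04 PM on Dec 27.
Elapsed = 7:04 PM − 6:52 AM = 12 hours 12 minutes.

12 hours 12 minutes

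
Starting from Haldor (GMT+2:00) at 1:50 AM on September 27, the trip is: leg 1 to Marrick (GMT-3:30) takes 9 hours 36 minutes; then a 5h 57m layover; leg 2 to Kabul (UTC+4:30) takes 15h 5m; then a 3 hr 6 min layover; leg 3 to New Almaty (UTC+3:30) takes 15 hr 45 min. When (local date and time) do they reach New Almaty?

Convert departure to UTC: 1:50 AM − 2:00 = 11:50 PM UTC on Sep 26.
Add 9 hours and 36 minutes leg 1 → 9:26 AM UTC (Sep 27).
Add 5 hours and 57 minutes layover in Marrick → 3:23 PM UTC.
Add 15 hours and 5 minutes leg 2 → 6:28 AM UTC (Sep 28).
Add 3 hours 6 minutes layover in Kabul → 9:34 AM UTC.
Add 15 hours 45 minutes leg 3 → 1:19 AM UTC (Sep 29).
New Almaty is UTC+3:30, so local arrival = 1:19 AM + 3:30 = 4:49 AM on Sep 29.

4:49 AM on September 29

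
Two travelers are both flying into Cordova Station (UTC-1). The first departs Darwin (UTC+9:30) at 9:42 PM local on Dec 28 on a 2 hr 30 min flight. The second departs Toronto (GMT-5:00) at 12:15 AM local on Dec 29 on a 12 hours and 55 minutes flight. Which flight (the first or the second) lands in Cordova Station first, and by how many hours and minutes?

the first, by 27 hours 28 minutes

Flight 1 in UTC: 9:42 PM − 9:30 = 12:12 PM on Dec 28.
+2 hours and 30 minutes → arrive 2:42 PM UTC on Dec 28.
Flight 2 in UTC: 12:15 AM + 5:00 = 5:15 AM on Dec 29.
+12 hours 55 minutes → arrive 6:10 PM UTC on Dec 29.
Flight 1 lands earlier by 27 hours 28 minutes.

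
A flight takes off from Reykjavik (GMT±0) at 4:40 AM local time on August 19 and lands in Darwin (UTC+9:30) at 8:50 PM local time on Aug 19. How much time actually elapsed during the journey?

6 hours 40 minutes

Departure is already UTC: 4:40 AM on Aug 19.
Arrival in UTC: 8:50 PM − 9:30 = 11:20 AM on Aug 19.
Elapsed = 11:20 AM − 4:40 AM = 6 hours 40 minutes.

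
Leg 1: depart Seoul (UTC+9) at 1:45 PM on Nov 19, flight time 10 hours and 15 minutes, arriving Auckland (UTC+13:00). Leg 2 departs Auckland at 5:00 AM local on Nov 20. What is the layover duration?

Convert departure to UTC: 1:45 PM − 9:00 = 4:45 AM UTC on Nov 19.
Add 10 hours and 15 minutes flight time → 3:00 PM UTC.
Auckland is UTC+13:00, so local arrival = 3:00 PM + 13:00 = 4:00 AM on Nov 20.
Layover = 5:00 AM − 4:00 AM = 1 hour.

1 hour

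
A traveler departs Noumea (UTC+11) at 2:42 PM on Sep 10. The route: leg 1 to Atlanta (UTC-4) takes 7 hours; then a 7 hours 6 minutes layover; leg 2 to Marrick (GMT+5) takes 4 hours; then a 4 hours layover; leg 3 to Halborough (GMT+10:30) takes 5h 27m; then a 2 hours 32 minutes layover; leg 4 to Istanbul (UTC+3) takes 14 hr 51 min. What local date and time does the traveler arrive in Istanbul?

Convert departure to UTC: 2:42 PM − 11:00 = 3:42 AM UTC on Sep 10.
Add 7 hours leg 1 → 10:42 AM UTC.
Add 7 hours and 6 minutes layover in Atlanta → 5:48 PM UTC.
Add 4 hours leg 2 → 9:48 PM UTC.
Add 4 hours layover in Marrick → 1:48 AM UTC (Sep 11).
Add 5 hours 27 minutes leg 3 → 7:15 AM UTC.
Add 2 hours and 32 minutes layover in Halborough → 9:47 AM UTC.
Add 14 hours and 51 minutes leg 4 → 12:38 AM UTC (Sep 12).
Istanbul is UTC+3:00, so local arrival = 12:38 AM + 3:00 = 3:38 AM on Sep 12.

3:38 AM on Sep 12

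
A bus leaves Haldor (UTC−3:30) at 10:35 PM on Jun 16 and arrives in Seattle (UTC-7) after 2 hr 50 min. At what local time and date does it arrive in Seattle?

9:55 PM on June 16

Seattle is 3:30 behind Haldor.
After 2 hours 50 minutes it is 1:25 AM (Jun 17) in Haldor.
Shift by the zone difference: 1:25 AM − 3:30 = 9:55 PM on Jun 16 in Seattle.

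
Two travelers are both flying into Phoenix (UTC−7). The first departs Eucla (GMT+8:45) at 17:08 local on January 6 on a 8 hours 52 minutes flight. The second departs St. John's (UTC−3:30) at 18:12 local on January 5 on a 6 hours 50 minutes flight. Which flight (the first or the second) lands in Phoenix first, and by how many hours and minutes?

Flight 1 in UTC: 17:08 − 8:45 = 08:23 on Jan 6.
+8 hours 52 minutes → arrive 17:15 UTC on Jan 6.
Flight 2 in UTC: 18:12 + 3:30 = 21:42 on Jan 5.
+6 hours and 50 minutes → arrive 04:32 UTC on Jan 6.
Flight 2 lands earlier by 12 hours 43 minutes.

the second, by 12 hours 43 minutes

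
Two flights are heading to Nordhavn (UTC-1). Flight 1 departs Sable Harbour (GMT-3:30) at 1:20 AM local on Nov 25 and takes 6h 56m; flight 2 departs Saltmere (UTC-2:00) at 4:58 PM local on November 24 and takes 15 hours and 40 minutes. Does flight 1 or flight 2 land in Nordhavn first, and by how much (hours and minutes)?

the second, by 1 hour 8 minutes

Flight 1 in UTC: 1:20 AM + 3:30 = 4:50 AM on Nov 25.
+6 hours 56 minutes → arrive 11:46 AM UTC on Nov 25.
Flight 2 in UTC: 4:58 PM + 2:00 = 6:58 PM on Nov 24.
+15 hours 40 minutes → arrive 10:38 AM UTC on Nov 25.
Flight 2 lands earlier by 1 hour 8 minutes.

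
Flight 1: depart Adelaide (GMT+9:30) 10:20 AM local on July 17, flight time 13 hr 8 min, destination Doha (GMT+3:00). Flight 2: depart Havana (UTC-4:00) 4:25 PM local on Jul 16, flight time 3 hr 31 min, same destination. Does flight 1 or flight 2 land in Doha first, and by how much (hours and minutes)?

the second, by 14 hours 2 minutes

Flight 1 in UTC: 10:20 AM − 9:30 = 12:50 AM on Jul 17.
+13 hours 8 minutes → arrive 1:58 PM UTC on Jul 17.
Flight 2 in UTC: 4:25 PM + 4:00 = 8:25 PM on Jul 16.
+3 hours and 31 minutes → arrive 11:56 PM UTC on Jul 16.
Flight 2 lands earlier by 14 hours 2 minutes.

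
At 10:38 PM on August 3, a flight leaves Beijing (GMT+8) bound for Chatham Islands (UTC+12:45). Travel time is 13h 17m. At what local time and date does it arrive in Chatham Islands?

Convert departure to UTC: 10:38 PM − 8:00 = 2:38 PM UTC on Aug 3.
Add 13 hours 17 minutes travel time → 3:55 AM UTC (Aug 4).
Chatham Islands is UTC+12:45, so local arrival = 3:55 AM + 12:45 = 4:40 PM on Aug 4.

4:40 PM on Aug 4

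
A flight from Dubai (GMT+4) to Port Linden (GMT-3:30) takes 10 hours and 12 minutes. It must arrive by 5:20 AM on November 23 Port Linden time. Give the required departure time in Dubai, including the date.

2:38 AM on November 23

Target arrival in UTC: 5:20 AM + 3:30 = 8:50 AM on Nov 23.
Subtract 10 hours and 12 minutes → departure 10:38 PM UTC on Nov 22.
Dubai is UTC+4:00: 10:38 PM + 4:00 = 2:38 AM on Nov 23.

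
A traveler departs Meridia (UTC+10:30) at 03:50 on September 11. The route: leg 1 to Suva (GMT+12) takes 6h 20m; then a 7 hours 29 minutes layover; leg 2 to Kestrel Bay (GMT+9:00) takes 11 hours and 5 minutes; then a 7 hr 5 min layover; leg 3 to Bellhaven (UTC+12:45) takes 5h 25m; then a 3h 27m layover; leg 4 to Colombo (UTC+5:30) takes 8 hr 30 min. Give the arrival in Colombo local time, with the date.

00:11 on September 13

Convert departure to UTC: 03:50 − 10:30 = 17:20 UTC on Sep 10.
Add 6 hours and 20 minutes leg 1 → 23:40 UTC.
Add 7 hours and 29 minutes layover in Suva → 07:09 UTC (Sep 11).
Add 11 hours 5 minutes leg 2 → 18:14 UTC.
Add 7 hours 5 minutes layover in Kestrel Bay → 01:19 UTC (Sep 12).
Add 5 hours and 25 minutes leg 3 → 06:44 UTC.
Add 3 hours and 27 minutes layover in Bellhaven → 10:11 UTC.
Add 8 hours 30 minutes leg 4 → 18:41 UTC.
Colombo is UTC+5:30, so local arrival = 18:41 + 5:30 = 00:11 on Sep 13.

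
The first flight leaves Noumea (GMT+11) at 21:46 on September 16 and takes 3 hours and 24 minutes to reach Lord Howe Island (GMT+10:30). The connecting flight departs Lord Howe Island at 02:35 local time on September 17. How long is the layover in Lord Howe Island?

1 hour 55 minutes

Convert departure to UTC: 21:46 − 11:00 = 10:46 UTC on Sep 16.
Add 3 hours and 24 minutes flight time → 14:10 UTC.
Lord Howe Island is UTC+10:30, so local arrival = 14:10 + 10:30 = 00:40 on Sep 17.
Layover = 02:35 − 00:40 = 1 hour 55 minutes.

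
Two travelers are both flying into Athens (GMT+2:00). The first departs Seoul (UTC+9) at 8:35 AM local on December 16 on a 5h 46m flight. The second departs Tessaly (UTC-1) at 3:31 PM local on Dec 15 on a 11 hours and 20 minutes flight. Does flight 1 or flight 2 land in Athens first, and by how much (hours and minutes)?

the second, by 1 hour 30 minutes

Flight 1 in UTC: 8:35 AM − 9:00 = 11:35 PM on Dec 15.
+5 hours and 46 minutes → arrive 5:21 AM UTC on Dec 16.
Flight 2 in UTC: 3:31 PM + 1:00 = 4:31 PM on Dec 15.
+11 hours 20 minutes → arrive 3:51 AM UTC on Dec 16.
Flight 2 lands earlier by 1 hour 30 minutes.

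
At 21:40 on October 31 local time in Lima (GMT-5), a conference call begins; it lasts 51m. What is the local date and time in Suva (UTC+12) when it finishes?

15:31 on November 1

Convert start to UTC: 21:40 + 5:00 = 02:40 UTC on Nov 1.
Add 51 minutes duration → 03:31 UTC.
Suva is UTC+12:00, so local end time = 03:31 + 12:00 = 15:31 on Nov 1.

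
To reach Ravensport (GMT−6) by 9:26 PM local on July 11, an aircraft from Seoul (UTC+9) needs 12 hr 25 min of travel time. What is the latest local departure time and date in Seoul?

Target arrival in UTC: 9:26 PM + 6:00 = 3:26 AM on Jul 12.
Subtract 12 hours 25 minutes → departure 3:01 PM UTC on Jul 11.
Seoul is UTC+9:00: 3:01 PM + 9:00 = 12:01 AM on Jul 12.

12:01 AM on Jul 12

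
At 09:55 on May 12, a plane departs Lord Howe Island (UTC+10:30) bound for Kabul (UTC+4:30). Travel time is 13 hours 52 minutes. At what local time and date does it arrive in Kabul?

Convert departure to UTC: 09:55 − 10:30 = 23:25 UTC on May 11.
Add 13 hours and 52 minutes travel time → 13:17 UTC (May 12).
Kabul is UTC+4:30, so local arrival = 13:17 + 4:30 = 17:47 on May 12.

17:47 on May 12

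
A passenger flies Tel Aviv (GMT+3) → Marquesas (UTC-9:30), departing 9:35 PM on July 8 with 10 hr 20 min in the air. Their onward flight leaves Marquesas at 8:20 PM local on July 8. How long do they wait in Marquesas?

Convert departure to UTC: 9:35 PM − 3:00 = 6:35 PM UTC on Jul 8.
Add 10 hours and 20 minutes flight time → 4:55 AM UTC (Jul 9).
Marquesas is UTC−9:30, so local arrival = 4:55 AM − 9:30 = 7:25 PM on Jul 8.
Layover = 8:20 PM − 7:25 PM = 55 minutes.

55 minutes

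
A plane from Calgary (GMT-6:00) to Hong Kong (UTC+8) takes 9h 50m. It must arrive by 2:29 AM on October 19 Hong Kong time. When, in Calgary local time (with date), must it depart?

Target arrival in UTC: 2:29 AM − 8:00 = 6:29 PM on Oct 18.
Subtract 9 hours and 50 minutes → departure 8:39 AM UTC on Oct 18.
Calgary is UTC−6:00: 8:39 AM − 6:00 = 2:39 AM on Oct 18.

2:39 AM on October 18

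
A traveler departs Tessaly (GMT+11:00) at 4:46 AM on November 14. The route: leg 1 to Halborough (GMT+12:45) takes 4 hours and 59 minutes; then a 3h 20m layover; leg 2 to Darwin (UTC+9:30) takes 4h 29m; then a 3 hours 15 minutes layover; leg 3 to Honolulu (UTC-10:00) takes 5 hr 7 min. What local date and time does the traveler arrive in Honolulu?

Convert departure to UTC: 4:46 AM − 11:00 = 5:46 PM UTC on Nov 13.
Add 4 hours 59 minutes leg 1 → 10:45 PM UTC.
Add 3 hours and 20 minutes layover in Halborough → 2:05 AM UTC (Nov 14).
Add 4 hours 29 minutes leg 2 → 6:34 AM UTC.
Add 3 hours and 15 minutes layover in Darwin → 9:49 AM UTC.
Add 5 hours and 7 minutes leg 3 → 2:56 PM UTC.
Honolulu is UTC−10:00, so local arrival = 2:56 PM − 10:00 = 4:56 AM on Nov 14.

4:56 AM on November 14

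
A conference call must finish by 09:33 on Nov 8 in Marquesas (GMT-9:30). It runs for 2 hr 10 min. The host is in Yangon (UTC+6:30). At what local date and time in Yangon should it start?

Target end time in UTC: 09:33 + 9:30 = 19:03 on Nov 8.
Subtract 2 hours 10 minutes → start 16:53 UTC on Nov 8.
Yangon is UTC+6:30: 16:53 + 6:30 = 23:23 on Nov 8.

23:23 on November 8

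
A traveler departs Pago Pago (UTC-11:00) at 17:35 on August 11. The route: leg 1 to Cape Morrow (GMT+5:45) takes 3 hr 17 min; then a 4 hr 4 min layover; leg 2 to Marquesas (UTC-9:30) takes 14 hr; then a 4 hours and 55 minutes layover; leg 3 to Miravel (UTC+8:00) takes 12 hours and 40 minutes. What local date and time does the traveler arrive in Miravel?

03:31 on August 14

Convert departure to UTC: 17:35 + 11:00 = 04:35 UTC on Aug 12.
Add 3 hours 17 minutes leg 1 → 07:52 UTC.
Add 4 hours and 4 minutes layover in Cape Morrow → 11:56 UTC.
Add 14 hours leg 2 → 01:56 UTC (Aug 13).
Add 4 hours and 55 minutes layover in Marquesas → 06:51 UTC.
Add 12 hours 40 minutes leg 3 → 19:31 UTC.
Miravel is UTC+8:00, so local arrival = 19:31 + 8:00 = 03:31 on Aug 14.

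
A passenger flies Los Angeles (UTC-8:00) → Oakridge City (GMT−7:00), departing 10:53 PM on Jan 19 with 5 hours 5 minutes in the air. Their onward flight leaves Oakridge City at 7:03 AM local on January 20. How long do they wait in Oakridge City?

Convert departure to UTC: 10:53 PM + 8:00 = 6:53 AM UTC on Jan 20.
Add 5 hours 5 minutes flight time → 11:58 AM UTC.
Oakridge City is UTC−7:00, so local arrival = 11:58 AM − 7:00 = 4:58 AM on Jan 20.
Layover = 7:03 AM − 4:58 AM = 2 hours 5 minutes.

2 hours 5 minutes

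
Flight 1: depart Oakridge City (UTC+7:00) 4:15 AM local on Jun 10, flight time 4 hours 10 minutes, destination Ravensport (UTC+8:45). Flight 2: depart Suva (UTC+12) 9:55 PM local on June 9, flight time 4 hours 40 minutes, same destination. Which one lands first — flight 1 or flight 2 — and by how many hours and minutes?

Flight 1 in UTC: 4:15 AM − 7:00 = 9:15 PM on Jun 9.
+4 hours and 10 minutes → arrive 1:25 AM UTC on Jun 10.
Flight 2 in UTC: 9:55 PM − 12:00 = 9:55 AM on Jun 9.
+4 hours and 40 minutes → arrive 2:35 PM UTC on Jun 9.
Flight 2 lands earlier by 10 hours 50 minutes.

the second, by 10 hours 50 minutes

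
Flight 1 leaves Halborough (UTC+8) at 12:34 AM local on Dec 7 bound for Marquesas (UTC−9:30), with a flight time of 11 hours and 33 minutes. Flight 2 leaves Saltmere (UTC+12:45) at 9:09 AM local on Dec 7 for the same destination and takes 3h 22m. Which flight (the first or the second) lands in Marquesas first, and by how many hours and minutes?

the second, by 4 hours 21 minutes

Flight 1 in UTC: 12:34 AM − 8:00 = 4:34 PM on Dec 6.
+11 hours and 33 minutes → arrive 4:07 AM UTC on Dec 7.
Flight 2 in UTC: 9:09 AM − 12:45 = 8:24 PM on Dec 6.
+3 hours and 22 minutes → arrive 11:46 PM UTC on Dec 6.
Flight 2 lands earlier by 4 hours 21 minutes.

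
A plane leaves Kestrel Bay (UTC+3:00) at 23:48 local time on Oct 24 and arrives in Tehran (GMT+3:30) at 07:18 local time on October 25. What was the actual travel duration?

7 hours

Tehran is 0:30 ahead of Kestrel Bay.
Clock-face elapsed time (ignoring zones) is 7 hours 30 minutes.
Actual elapsed = 7 hours 30 minutes − 0:30 = 7 hours.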